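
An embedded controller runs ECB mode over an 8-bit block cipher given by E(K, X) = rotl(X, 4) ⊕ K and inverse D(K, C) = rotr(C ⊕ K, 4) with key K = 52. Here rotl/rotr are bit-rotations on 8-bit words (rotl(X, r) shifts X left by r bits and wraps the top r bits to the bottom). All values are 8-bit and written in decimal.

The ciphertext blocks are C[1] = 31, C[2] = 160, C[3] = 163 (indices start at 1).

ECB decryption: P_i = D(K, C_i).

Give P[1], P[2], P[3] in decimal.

P[1]: D(K, 31) = 178.
P[2]: D(K, 160) = 73.
P[3]: D(K, 163) = 121.

P[1] = 178, P[2] = 73, P[3] = 121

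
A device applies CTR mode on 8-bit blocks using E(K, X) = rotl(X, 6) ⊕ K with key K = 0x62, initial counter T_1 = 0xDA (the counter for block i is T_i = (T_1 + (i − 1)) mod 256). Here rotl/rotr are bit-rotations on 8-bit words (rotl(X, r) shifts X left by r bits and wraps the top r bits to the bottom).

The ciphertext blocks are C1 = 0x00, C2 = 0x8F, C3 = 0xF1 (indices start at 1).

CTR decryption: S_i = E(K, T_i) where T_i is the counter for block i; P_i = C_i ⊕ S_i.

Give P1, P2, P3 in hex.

P1 = 0xD4, P2 = 0x1B, P3 = 0xA4

P1: T = 0xDA, S = E(K, T) = 0xD4; 0x00 ⊕ 0xD4 = 0xD4.
P2: T = 0xDB, S = E(K, T) = 0x94; 0x8F ⊕ 0x94 = 0x1B.
P3: T = 0xDC, S = E(K, T) = 0x55; 0xF1 ⊕ 0x55 = 0xA4.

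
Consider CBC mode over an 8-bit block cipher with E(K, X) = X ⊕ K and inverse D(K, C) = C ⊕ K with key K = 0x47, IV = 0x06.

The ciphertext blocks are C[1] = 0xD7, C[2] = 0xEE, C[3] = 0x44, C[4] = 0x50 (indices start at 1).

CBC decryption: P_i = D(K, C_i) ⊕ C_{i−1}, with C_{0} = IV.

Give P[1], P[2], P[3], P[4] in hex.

P[1]: D(K, 0xD7) = 0x90; 0x90 ⊕ 0x06 = 0x96.
P[2]: D(K, 0xEE) = 0xA9; 0xA9 ⊕ 0xD7 = 0x7E.
P[3]: D(K, 0x44) = 0x03; 0x03 ⊕ 0xEE = 0xED.
P[4]: D(K, 0x50) = 0x17; 0x17 ⊕ 0x44 = 0x53.

P[1] = 0x96, P[2] = 0x7E, P[3] = 0xED, P[4] = 0x53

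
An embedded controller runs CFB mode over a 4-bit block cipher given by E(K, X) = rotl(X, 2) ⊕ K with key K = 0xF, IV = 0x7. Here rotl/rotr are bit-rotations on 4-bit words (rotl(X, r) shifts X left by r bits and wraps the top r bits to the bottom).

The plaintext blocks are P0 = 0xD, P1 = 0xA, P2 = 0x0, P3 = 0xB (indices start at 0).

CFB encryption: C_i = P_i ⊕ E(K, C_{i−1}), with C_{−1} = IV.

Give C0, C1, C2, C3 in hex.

C0 = 0xF, C1 = 0xA, C2 = 0x5, C3 = 0x1

C0: E(K, 0x7) = 0x2; 0xD ⊕ 0x2 = 0xF.
C1: E(K, 0xF) = 0x0; 0xA ⊕ 0x0 = 0xA.
C2: E(K, 0xA) = 0x5; 0x0 ⊕ 0x5 = 0x5.
C3: E(K, 0x5) = 0xA; 0xB ⊕ 0xA = 0x1.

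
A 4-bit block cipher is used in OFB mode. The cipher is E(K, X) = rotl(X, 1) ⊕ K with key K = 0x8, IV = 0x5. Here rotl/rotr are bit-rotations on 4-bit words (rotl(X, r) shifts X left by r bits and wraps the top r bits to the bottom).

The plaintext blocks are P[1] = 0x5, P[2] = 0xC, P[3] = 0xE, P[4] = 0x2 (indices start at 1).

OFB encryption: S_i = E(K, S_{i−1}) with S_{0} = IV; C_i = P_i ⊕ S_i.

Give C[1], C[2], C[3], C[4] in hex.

C[1] = 0x7, C[2] = 0x0, C[3] = 0xF, C[4] = 0x8

C[1]: S = E(K, 0x5) = 0x2; 0x5 ⊕ 0x2 = 0x7.
C[2]: S = E(K, 0x2) = 0xC; 0xC ⊕ 0xC = 0x0.
C[3]: S = E(K, 0xC) = 0x1; 0xE ⊕ 0x1 = 0xF.
C[4]: S = E(K, 0x1) = 0xA; 0x2 ⊕ 0xA = 0x8.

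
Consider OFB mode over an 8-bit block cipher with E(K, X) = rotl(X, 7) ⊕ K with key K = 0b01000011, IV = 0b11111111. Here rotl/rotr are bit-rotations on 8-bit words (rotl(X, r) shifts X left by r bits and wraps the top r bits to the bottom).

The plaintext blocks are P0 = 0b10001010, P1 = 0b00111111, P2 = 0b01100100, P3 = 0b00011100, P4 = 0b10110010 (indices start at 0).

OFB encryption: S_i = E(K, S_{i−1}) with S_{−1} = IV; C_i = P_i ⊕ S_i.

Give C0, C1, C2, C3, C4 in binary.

C0: S = E(K, 0b11111111) = 0b10111100; 0b10001010 ⊕ 0b10111100 = 0b00110110.
C1: S = E(K, 0b10111100) = 0b00011101; 0b00111111 ⊕ 0b00011101 = 0b00100010.
C2: S = E(K, 0b00011101) = 0b11001101; 0b01100100 ⊕ 0b11001101 = 0b10101001.
C3: S = E(K, 0b11001101) = 0b10100101; 0b00011100 ⊕ 0b10100101 = 0b10111001.
C4: S = E(K, 0b10100101) = 0b10010001; 0b10110010 ⊕ 0b10010001 = 0b00100011.

C0 = 0b00110110, C1 = 0b00100010, C2 = 0b10101001, C3 = 0b10111001, C4 = 0b00100011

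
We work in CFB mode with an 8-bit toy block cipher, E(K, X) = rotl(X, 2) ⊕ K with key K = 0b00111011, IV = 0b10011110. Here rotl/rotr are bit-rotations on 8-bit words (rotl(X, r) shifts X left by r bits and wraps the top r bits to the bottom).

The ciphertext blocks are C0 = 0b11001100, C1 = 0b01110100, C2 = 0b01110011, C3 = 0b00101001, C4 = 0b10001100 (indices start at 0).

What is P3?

CFB decryption: P_i = C_i ⊕ E(K, C_{i−1}), with C_{−1} = IV.
P3: E(K, 0b01110011) = 0b11110110; 0b00101001 ⊕ 0b11110110 = 0b11011111.

P3 = 0b11011111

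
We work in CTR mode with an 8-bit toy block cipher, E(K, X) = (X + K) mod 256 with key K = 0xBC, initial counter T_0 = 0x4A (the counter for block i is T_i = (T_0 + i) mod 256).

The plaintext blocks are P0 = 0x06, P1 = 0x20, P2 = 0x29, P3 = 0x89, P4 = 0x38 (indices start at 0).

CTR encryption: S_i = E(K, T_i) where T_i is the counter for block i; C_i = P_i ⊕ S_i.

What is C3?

C3 = 0x80

C0: T = 0x4A, S = E(K, T) = 0x06; 0x06 ⊕ 0x06 = 0x00.
C1: T = 0x4B, S = E(K, T) = 0x07; 0x20 ⊕ 0x07 = 0x27.
C2: T = 0x4C, S = E(K, T) = 0x08; 0x29 ⊕ 0x08 = 0x21.
C3: T = 0x4D, S = E(K, T) = 0x09; 0x89 ⊕ 0x09 = 0x80.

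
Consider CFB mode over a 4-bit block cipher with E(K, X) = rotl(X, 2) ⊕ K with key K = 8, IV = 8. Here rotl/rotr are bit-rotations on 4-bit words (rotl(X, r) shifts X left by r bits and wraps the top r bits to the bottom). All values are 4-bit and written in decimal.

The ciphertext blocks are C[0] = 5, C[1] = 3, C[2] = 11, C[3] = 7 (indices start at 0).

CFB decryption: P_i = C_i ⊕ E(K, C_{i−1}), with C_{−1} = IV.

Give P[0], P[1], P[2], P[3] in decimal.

P[0] = 15, P[1] = 14, P[2] = 15, P[3] = 1

P[0]: E(K, 8) = 10; 5 ⊕ 10 = 15.
P[1]: E(K, 5) = 13; 3 ⊕ 13 = 14.
P[2]: E(K, 3) = 4; 11 ⊕ 4 = 15.
P[3]: E(K, 11) = 6; 7 ⊕ 6 = 1.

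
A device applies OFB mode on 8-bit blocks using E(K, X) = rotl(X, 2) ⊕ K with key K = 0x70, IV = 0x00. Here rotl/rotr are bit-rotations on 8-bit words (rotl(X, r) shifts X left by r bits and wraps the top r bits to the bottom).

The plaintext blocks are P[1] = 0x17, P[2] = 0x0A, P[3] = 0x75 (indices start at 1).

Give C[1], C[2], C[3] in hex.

OFB encryption: S_i = E(K, S_{i−1}) with S_{0} = IV; C_i = P_i ⊕ S_i.
C[1]: S = E(K, 0x00) = 0x70; 0x17 ⊕ 0x70 = 0x67.
C[2]: S = E(K, 0x70) = 0xB1; 0x0A ⊕ 0xB1 = 0xBB.
C[3]: S = E(K, 0xB1) = 0xB6; 0x75 ⊕ 0xB6 = 0xC3.

C[1] = 0x67, C[2] = 0xBB, C[3] = 0xC3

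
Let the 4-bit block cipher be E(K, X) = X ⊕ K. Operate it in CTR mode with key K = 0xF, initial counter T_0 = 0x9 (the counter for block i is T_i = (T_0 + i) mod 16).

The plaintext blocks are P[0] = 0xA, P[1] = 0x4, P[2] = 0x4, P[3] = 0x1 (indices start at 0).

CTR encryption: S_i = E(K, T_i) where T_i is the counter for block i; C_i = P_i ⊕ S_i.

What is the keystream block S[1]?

C[0]: T = 0x9, S = E(K, T) = 0x6; 0xA ⊕ 0x6 = 0xC.
C[1]: T = 0xA, S = E(K, T) = 0x5; 0x4 ⊕ 0x5 = 0x1.
So S[1] = 0x5.

0x5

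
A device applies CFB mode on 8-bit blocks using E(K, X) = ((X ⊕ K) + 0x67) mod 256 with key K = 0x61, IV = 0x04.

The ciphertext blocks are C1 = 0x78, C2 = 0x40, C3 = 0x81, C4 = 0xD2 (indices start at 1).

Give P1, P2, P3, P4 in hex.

CFB decryption: P_i = C_i ⊕ E(K, C_{i−1}), with C_{0} = IV.
P1: E(K, 0x04) = 0xCC; 0x78 ⊕ 0xCC = 0xB4.
P2: E(K, 0x78) = 0x80; 0x40 ⊕ 0x80 = 0xC0.
P3: E(K, 0x40) = 0x88; 0x81 ⊕ 0x88 = 0x09.
P4: E(K, 0x81) = 0x47; 0xD2 ⊕ 0x47 = 0x95.

P1 = 0xB4, P2 = 0xC0, P3 = 0x09, P4 = 0x95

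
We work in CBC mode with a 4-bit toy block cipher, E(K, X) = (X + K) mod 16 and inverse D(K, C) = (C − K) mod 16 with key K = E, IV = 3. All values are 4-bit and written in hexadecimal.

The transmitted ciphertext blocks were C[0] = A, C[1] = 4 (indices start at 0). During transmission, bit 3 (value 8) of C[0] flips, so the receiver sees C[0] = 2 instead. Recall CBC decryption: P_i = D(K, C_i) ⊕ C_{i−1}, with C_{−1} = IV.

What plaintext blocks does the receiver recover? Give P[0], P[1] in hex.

P[0] = 7, P[1] = 4

Only C[0] changed, to 2. In CBC, a change in C_i garbles P_i and flips the same bit in P_{i+1}. Decrypting the received ciphertext:
P[0]: D(K, 2) = 4; 4 ⊕ 3 = 7.
P[1]: D(K, 4) = 6; 6 ⊕ 2 = 4.
Blocks that differ from the original plaintext: P[0], P[1].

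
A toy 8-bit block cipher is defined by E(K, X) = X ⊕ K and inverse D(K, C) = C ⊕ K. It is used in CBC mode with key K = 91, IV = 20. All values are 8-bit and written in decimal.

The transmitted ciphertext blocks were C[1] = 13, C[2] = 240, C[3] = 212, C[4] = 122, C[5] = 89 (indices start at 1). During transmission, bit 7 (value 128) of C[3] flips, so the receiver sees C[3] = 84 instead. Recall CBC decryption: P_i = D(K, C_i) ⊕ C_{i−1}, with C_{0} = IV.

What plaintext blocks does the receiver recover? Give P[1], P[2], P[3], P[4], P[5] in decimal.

P[1] = 66, P[2] = 166, P[3] = 255, P[4] = 117, P[5] = 120

Only C[3] changed, to 84. In CBC, a change in C_i garbles P_i and flips the same bit in P_{i+1}. Decrypting the received ciphertext:
P[1]: D(K, 13) = 86; 86 ⊕ 20 = 66.
P[2]: D(K, 240) = 171; 171 ⊕ 13 = 166.
P[3]: D(K, 84) = 15; 15 ⊕ 240 = 255.
P[4]: D(K, 122) = 33; 33 ⊕ 84 = 117.
P[5]: D(K, 89) = 2; 2 ⊕ 122 = 120.
Blocks that differ from the original plaintext: P[3], P[4].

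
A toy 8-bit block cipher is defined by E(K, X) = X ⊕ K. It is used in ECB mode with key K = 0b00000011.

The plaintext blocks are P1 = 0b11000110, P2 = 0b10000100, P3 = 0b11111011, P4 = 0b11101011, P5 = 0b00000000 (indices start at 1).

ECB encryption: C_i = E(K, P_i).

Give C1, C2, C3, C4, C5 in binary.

C1 = 0b11000101, C2 = 0b10000111, C3 = 0b11111000, C4 = 0b11101000, C5 = 0b00000011

C1: E(K, 0b11000110) = 0b11000101.
C2: E(K, 0b10000100) = 0b10000111.
C3: E(K, 0b11111011) = 0b11111000.
C4: E(K, 0b11101011) = 0b11101000.
C5: E(K, 0b00000000) = 0b00000011.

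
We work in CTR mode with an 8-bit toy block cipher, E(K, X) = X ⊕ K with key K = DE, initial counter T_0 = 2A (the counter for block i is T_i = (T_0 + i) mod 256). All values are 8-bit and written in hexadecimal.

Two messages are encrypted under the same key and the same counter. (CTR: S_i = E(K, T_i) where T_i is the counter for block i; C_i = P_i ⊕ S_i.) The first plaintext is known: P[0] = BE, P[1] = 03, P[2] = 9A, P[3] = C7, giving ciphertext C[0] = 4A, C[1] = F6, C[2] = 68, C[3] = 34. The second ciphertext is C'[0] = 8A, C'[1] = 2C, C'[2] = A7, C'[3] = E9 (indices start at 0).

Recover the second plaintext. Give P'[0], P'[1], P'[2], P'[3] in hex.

P'[0] = 7E, P'[1] = D9, P'[2] = 55, P'[3] = 1A

In CTR with a reused counter, both messages share the same keystream S_i, so C_i ⊕ C'_i = P_i ⊕ P'_i and thus P'_i = P_i ⊕ C_i ⊕ C'_i.
P'[0]: BE ⊕ 4A ⊕ 8A = 7E.
P'[1]: 03 ⊕ F6 ⊕ 2C = D9.
P'[2]: 9A ⊕ 68 ⊕ A7 = 55.
P'[3]: C7 ⊕ 34 ⊕ E9 = 1A.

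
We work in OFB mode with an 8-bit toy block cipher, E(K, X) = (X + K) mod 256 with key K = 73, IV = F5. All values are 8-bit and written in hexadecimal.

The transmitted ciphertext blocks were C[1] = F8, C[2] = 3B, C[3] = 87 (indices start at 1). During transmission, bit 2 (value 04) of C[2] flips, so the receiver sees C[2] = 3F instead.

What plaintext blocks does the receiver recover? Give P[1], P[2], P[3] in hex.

OFB decryption: S_i = E(K, S_{i−1}) with S_{0} = IV; P_i = C_i ⊕ S_i.
Only C[2] changed, to 3F. In OFB, a change in C_i flips the same bit in P_i only; the keystream is unaffected. Decrypting the received ciphertext:
P[1]: S = E(K, F5) = 68; F8 ⊕ 68 = 90.
P[2]: S = E(K, 68) = DB; 3F ⊕ DB = E4.
P[3]: S = E(K, DB) = 4E; 87 ⊕ 4E = C9.
Blocks that differ from the original plaintext: P[2].

P[1] = 90, P[2] = E4, P[3] = C9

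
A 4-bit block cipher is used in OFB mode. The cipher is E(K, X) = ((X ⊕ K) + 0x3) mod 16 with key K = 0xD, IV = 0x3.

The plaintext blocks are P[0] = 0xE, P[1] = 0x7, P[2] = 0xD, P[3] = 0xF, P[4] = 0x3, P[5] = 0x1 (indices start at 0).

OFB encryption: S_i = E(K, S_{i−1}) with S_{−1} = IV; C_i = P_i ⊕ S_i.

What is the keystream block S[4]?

C[0]: S = E(K, 0x3) = 0x1; 0xE ⊕ 0x1 = 0xF.
C[1]: S = E(K, 0x1) = 0xF; 0x7 ⊕ 0xF = 0x8.
C[2]: S = E(K, 0xF) = 0x5; 0xD ⊕ 0x5 = 0x8.
C[3]: S = E(K, 0x5) = 0xB; 0xF ⊕ 0xB = 0x4.
C[4]: S = E(K, 0xB) = 0x9; 0x3 ⊕ 0x9 = 0xA.
So S[4] = 0x9.

0x9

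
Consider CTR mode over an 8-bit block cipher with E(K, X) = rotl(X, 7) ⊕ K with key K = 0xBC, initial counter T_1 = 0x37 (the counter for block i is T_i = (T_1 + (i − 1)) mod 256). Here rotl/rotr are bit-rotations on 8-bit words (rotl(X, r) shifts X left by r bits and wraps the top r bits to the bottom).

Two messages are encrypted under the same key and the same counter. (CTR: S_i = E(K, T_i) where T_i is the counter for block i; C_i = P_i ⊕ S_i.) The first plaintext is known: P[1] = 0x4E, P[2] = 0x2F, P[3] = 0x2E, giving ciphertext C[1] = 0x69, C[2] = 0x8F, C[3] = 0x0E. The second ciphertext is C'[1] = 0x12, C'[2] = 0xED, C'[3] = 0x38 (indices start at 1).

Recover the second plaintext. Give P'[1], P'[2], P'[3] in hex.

P'[1] = 0x35, P'[2] = 0x4D, P'[3] = 0x18

In CTR with a reused counter, both messages share the same keystream S_i, so C_i ⊕ C'_i = P_i ⊕ P'_i and thus P'_i = P_i ⊕ C_i ⊕ C'_i.
P'[1]: 0x4E ⊕ 0x69 ⊕ 0x12 = 0x35.
P'[2]: 0x2F ⊕ 0x8F ⊕ 0xED = 0x4D.
P'[3]: 0x2E ⊕ 0x0E ⊕ 0x38 = 0x18.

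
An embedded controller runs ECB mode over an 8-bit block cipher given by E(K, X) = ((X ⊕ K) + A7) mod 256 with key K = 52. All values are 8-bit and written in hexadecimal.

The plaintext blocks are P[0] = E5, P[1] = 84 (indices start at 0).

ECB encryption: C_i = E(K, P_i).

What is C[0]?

C[0] = 5E

C[0]: E(K, E5) = 5E.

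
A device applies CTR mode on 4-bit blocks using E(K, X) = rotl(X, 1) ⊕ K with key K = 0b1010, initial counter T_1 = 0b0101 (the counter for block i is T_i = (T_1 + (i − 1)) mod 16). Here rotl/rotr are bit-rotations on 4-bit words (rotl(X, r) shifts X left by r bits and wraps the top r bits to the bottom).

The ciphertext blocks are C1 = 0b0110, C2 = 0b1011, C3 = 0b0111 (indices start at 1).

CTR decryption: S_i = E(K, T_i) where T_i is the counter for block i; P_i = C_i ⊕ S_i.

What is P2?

P2 = 0b1101

P2: T = 0b0110, S = E(K, T) = 0b0110; 0b1011 ⊕ 0b0110 = 0b1101.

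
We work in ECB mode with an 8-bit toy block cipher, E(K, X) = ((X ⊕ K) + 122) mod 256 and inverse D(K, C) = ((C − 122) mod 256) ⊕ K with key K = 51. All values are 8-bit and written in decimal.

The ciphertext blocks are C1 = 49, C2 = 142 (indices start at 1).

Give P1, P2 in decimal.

P1 = 132, P2 = 39

ECB decryption: P_i = D(K, C_i).
P1: D(K, 49) = 132.
P2: D(K, 142) = 39.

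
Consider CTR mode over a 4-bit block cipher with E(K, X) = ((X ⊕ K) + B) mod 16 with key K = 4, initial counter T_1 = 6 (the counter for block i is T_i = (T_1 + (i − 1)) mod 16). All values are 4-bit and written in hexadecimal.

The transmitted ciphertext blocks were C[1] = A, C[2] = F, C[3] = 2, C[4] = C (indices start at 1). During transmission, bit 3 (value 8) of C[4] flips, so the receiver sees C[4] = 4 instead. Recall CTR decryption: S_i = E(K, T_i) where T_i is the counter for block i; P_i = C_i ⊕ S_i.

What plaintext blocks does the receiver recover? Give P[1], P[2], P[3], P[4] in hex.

P[1] = 7, P[2] = 1, P[3] = 5, P[4] = C

Only C[4] changed, to 4. In CTR, a change in C_i flips the same bit in P_i only; the keystream is unaffected. Decrypting the received ciphertext:
P[1]: T = 6, S = E(K, T) = D; A ⊕ D = 7.
P[2]: T = 7, S = E(K, T) = E; F ⊕ E = 1.
P[3]: T = 8, S = E(K, T) = 7; 2 ⊕ 7 = 5.
P[4]: T = 9, S = E(K, T) = 8; 4 ⊕ 8 = C.
Blocks that differ from the original plaintext: P[4].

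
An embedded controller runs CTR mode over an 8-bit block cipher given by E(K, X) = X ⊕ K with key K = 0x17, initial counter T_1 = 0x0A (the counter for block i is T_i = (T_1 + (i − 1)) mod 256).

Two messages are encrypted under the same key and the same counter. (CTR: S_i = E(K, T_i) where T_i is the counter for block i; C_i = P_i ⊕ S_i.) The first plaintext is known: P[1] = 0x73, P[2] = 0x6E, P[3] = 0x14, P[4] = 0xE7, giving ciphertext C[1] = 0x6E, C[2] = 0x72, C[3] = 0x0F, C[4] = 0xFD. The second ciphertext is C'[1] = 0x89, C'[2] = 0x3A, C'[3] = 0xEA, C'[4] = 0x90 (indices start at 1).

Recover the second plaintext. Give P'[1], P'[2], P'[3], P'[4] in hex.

In CTR with a reused counter, both messages share the same keystream S_i, so C_i ⊕ C'_i = P_i ⊕ P'_i and thus P'_i = P_i ⊕ C_i ⊕ C'_i.
P'[1]: 0x73 ⊕ 0x6E ⊕ 0x89 = 0x94.
P'[2]: 0x6E ⊕ 0x72 ⊕ 0x3A = 0x26.
P'[3]: 0x14 ⊕ 0x0F ⊕ 0xEA = 0xF1.
P'[4]: 0xE7 ⊕ 0xFD ⊕ 0x90 = 0x8A.

P'[1] = 0x94, P'[2] = 0x26, P'[3] = 0xF1, P'[4] = 0x8A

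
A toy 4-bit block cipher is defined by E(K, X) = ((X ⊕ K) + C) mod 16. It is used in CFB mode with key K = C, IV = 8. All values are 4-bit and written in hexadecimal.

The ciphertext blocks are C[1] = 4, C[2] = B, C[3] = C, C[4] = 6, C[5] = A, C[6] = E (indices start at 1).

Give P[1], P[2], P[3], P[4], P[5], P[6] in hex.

P[1] = 4, P[2] = F, P[3] = F, P[4] = A, P[5] = C, P[6] = C

CFB decryption: P_i = C_i ⊕ E(K, C_{i−1}), with C_{0} = IV.
P[1]: E(K, 8) = 0; 4 ⊕ 0 = 4.
P[2]: E(K, 4) = 4; B ⊕ 4 = F.
P[3]: E(K, B) = 3; C ⊕ 3 = F.
P[4]: E(K, C) = C; 6 ⊕ C = A.
P[5]: E(K, 6) = 6; A ⊕ 6 = C.
P[6]: E(K, A) = 2; E ⊕ 2 = C.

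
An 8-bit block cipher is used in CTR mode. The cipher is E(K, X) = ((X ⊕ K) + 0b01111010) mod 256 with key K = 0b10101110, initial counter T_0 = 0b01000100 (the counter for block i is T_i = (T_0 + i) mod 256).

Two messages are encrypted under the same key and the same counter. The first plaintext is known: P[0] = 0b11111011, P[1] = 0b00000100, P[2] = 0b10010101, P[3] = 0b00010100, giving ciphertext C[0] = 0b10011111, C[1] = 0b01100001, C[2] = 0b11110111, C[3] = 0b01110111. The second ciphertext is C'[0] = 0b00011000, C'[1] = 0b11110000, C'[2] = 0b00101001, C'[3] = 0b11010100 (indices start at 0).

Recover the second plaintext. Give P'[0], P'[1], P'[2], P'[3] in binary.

In CTR with a reused counter, both messages share the same keystream S_i, so C_i ⊕ C'_i = P_i ⊕ P'_i and thus P'_i = P_i ⊕ C_i ⊕ C'_i.
P'[0]: 0b11111011 ⊕ 0b10011111 ⊕ 0b00011000 = 0b01111100.
P'[1]: 0b00000100 ⊕ 0b01100001 ⊕ 0b11110000 = 0b10010101.
P'[2]: 0b10010101 ⊕ 0b11110111 ⊕ 0b00101001 = 0b01001011.
P'[3]: 0b00010100 ⊕ 0b01110111 ⊕ 0b11010100 = 0b10110111.

P'[0] = 0b01111100, P'[1] = 0b10010101, P'[2] = 0b01001011, P'[3] = 0b10110111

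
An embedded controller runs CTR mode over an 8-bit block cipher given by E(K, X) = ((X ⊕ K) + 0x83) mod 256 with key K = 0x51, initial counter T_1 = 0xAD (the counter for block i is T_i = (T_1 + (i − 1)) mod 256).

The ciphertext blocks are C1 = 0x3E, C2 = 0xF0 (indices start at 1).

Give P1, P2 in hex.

P1 = 0x41, P2 = 0x72

CTR decryption: S_i = E(K, T_i) where T_i is the counter for block i; P_i = C_i ⊕ S_i.
P1: T = 0xAD, S = E(K, T) = 0x7F; 0x3E ⊕ 0x7F = 0x41.
P2: T = 0xAE, S = E(K, T) = 0x82; 0xF0 ⊕ 0x82 = 0x72.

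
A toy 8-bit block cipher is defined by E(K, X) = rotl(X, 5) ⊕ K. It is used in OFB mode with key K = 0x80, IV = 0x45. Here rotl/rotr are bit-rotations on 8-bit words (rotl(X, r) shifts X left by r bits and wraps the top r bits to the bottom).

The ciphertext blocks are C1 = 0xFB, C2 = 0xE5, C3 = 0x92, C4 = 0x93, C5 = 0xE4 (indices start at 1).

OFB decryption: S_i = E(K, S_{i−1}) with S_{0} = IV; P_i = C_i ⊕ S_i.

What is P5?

P1: S = E(K, 0x45) = 0x28; 0xFB ⊕ 0x28 = 0xD3.
P2: S = E(K, 0x28) = 0x85; 0xE5 ⊕ 0x85 = 0x60.
P3: S = E(K, 0x85) = 0x30; 0x92 ⊕ 0x30 = 0xA2.
P4: S = E(K, 0x30) = 0x86; 0x93 ⊕ 0x86 = 0x15.
P5: S = E(K, 0x86) = 0x50; 0xE4 ⊕ 0x50 = 0xB4.

P5 = 0xB4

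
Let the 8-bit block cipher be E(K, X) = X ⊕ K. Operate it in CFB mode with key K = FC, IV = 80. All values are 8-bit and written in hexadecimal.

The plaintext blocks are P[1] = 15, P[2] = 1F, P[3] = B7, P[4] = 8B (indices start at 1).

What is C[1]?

CFB encryption: C_i = P_i ⊕ E(K, C_{i−1}), with C_{0} = IV.
C[1]: E(K, 80) = 7C; 15 ⊕ 7C = 69.

C[1] = 69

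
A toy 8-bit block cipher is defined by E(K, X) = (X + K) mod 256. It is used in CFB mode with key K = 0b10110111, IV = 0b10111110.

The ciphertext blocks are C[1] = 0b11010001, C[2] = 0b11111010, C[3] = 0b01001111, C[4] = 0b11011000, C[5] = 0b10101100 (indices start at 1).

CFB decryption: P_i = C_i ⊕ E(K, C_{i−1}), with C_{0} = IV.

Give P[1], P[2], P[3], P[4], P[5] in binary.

P[1] = 0b10100100, P[2] = 0b01110010, P[3] = 0b11111110, P[4] = 0b11011110, P[5] = 0b00100011

P[1]: E(K, 0b10111110) = 0b01110101; 0b11010001 ⊕ 0b01110101 = 0b10100100.
P[2]: E(K, 0b11010001) = 0b10001000; 0b11111010 ⊕ 0b10001000 = 0b01110010.
P[3]: E(K, 0b11111010) = 0b10110001; 0b01001111 ⊕ 0b10110001 = 0b11111110.
P[4]: E(K, 0b01001111) = 0b00000110; 0b11011000 ⊕ 0b00000110 = 0b11011110.
P[5]: E(K, 0b11011000) = 0b10001111; 0b10101100 ⊕ 0b10001111 = 0b00100011.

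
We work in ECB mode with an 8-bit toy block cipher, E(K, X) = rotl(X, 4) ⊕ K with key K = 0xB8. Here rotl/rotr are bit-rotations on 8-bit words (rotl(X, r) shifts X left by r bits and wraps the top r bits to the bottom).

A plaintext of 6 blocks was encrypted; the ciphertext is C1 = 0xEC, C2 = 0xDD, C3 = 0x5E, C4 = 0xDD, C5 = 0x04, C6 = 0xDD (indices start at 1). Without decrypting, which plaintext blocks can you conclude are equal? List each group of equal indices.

P2 = P4 = P6

ECB encrypts each block independently with the same key, so equal ciphertext blocks imply equal plaintext blocks.
C2 = C4 = C6 = 0xDD, so P2 = P4 = P6.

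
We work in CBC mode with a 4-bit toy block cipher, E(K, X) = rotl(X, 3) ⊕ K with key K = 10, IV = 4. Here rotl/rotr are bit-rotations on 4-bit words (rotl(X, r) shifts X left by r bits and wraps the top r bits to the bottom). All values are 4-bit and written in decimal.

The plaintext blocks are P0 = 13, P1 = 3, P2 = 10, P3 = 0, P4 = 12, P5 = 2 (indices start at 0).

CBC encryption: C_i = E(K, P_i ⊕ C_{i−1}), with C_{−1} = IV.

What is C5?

C5 = 8

C0: P0 ⊕ 4 = 9; E(K, 9) = 6.
C1: P1 ⊕ 6 = 5; E(K, 5) = 0.
C2: P2 ⊕ 0 = 10; E(K, 10) = 15.
C3: P3 ⊕ 15 = 15; E(K, 15) = 5.
C4: P4 ⊕ 5 = 9; E(K, 9) = 6.
C5: P5 ⊕ 6 = 4; E(K, 4) = 8.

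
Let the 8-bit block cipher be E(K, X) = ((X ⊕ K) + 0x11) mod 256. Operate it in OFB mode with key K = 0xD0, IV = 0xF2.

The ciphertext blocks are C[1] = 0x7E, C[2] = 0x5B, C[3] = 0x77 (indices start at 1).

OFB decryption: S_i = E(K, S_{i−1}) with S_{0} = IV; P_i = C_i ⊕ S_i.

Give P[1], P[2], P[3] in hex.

P[1] = 0x4D, P[2] = 0xAF, P[3] = 0x42

P[1]: S = E(K, 0xF2) = 0x33; 0x7E ⊕ 0x33 = 0x4D.
P[2]: S = E(K, 0x33) = 0xF4; 0x5B ⊕ 0xF4 = 0xAF.
P[3]: S = E(K, 0xF4) = 0x35; 0x77 ⊕ 0x35 = 0x42.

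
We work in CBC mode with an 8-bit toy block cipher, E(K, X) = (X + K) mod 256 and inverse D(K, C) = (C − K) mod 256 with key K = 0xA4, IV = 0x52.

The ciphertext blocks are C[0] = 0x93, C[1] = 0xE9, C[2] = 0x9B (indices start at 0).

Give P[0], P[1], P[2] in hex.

P[0] = 0xBD, P[1] = 0xD6, P[2] = 0x1E

CBC decryption: P_i = D(K, C_i) ⊕ C_{i−1}, with C_{−1} = IV.
P[0]: D(K, 0x93) = 0xEF; 0xEF ⊕ 0x52 = 0xBD.
P[1]: D(K, 0xE9) = 0x45; 0x45 ⊕ 0x93 = 0xD6.
P[2]: D(K, 0x9B) = 0xF7; 0xF7 ⊕ 0xE9 = 0x1E.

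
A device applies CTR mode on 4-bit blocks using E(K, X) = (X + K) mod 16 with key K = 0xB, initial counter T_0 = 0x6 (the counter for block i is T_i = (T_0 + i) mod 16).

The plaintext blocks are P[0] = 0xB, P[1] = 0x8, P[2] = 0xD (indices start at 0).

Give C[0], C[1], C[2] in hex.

CTR encryption: S_i = E(K, T_i) where T_i is the counter for block i; C_i = P_i ⊕ S_i.
C[0]: T = 0x6, S = E(K, T) = 0x1; 0xB ⊕ 0x1 = 0xA.
C[1]: T = 0x7, S = E(K, T) = 0x2; 0x8 ⊕ 0x2 = 0xA.
C[2]: T = 0x8, S = E(K, T) = 0x3; 0xD ⊕ 0x3 = 0xE.

C[0] = 0xA, C[1] = 0xA, C[2] = 0xE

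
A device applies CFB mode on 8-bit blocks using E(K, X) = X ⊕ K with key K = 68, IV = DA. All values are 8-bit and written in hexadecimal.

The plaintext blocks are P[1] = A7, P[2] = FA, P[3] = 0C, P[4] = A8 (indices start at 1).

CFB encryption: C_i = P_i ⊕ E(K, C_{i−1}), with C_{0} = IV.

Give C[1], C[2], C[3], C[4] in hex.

C[1] = 15, C[2] = 87, C[3] = E3, C[4] = 23

C[1]: E(K, DA) = B2; A7 ⊕ B2 = 15.
C[2]: E(K, 15) = 7D; FA ⊕ 7D = 87.
C[3]: E(K, 87) = EF; 0C ⊕ EF = E3.
C[4]: E(K, E3) = 8B; A8 ⊕ 8B = 23.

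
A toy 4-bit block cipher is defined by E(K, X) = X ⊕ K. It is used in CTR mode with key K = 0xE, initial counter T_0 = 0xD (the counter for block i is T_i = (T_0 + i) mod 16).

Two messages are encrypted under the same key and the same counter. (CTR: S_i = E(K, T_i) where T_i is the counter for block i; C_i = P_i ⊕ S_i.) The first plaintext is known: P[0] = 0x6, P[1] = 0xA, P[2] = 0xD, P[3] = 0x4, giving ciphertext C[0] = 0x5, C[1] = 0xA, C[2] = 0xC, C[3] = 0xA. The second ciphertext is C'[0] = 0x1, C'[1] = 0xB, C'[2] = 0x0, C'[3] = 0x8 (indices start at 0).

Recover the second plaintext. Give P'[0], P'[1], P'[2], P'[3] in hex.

P'[0] = 0x2, P'[1] = 0xB, P'[2] = 0x1, P'[3] = 0x6

In CTR with a reused counter, both messages share the same keystream S_i, so C_i ⊕ C'_i = P_i ⊕ P'_i and thus P'_i = P_i ⊕ C_i ⊕ C'_i.
P'[0]: 0x6 ⊕ 0x5 ⊕ 0x1 = 0x2.
P'[1]: 0xA ⊕ 0xA ⊕ 0xB = 0xB.
P'[2]: 0xD ⊕ 0xC ⊕ 0x0 = 0x1.
P'[3]: 0x4 ⊕ 0xA ⊕ 0x8 = 0x6.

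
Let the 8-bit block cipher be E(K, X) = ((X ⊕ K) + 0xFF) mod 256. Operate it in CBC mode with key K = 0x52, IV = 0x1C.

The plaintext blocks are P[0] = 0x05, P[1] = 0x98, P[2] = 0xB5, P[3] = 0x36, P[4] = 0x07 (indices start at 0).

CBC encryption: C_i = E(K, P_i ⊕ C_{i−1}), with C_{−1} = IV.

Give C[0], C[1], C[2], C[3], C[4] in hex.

C[0]: P[0] ⊕ 0x1C = 0x19; E(K, 0x19) = 0x4A.
C[1]: P[1] ⊕ 0x4A = 0xD2; E(K, 0xD2) = 0x7F.
C[2]: P[2] ⊕ 0x7F = 0xCA; E(K, 0xCA) = 0x97.
C[3]: P[3] ⊕ 0x97 = 0xA1; E(K, 0xA1) = 0xF2.
C[4]: P[4] ⊕ 0xF2 = 0xF5; E(K, 0xF5) = 0xA6.

C[0] = 0x4A, C[1] = 0x7F, C[2] = 0x97, C[3] = 0xF2, C[4] = 0xA6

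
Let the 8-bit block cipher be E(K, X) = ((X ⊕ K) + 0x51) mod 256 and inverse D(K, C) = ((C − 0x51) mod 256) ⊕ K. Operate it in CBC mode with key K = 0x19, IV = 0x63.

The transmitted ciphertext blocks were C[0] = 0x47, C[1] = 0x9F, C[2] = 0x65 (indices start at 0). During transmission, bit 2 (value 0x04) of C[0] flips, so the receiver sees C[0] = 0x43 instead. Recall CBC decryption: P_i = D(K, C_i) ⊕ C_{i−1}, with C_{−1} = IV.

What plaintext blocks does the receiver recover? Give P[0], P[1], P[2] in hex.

Only C[0] changed, to 0x43. In CBC, a change in C_i garbles P_i and flips the same bit in P_{i+1}. Decrypting the received ciphertext:
P[0]: D(K, 0x43) = 0xEB; 0xEB ⊕ 0x63 = 0x88.
P[1]: D(K, 0x9F) = 0x57; 0x57 ⊕ 0x43 = 0x14.
P[2]: D(K, 0x65) = 0x0D; 0x0D ⊕ 0x9F = 0x92.
Blocks that differ from the original plaintext: P[0], P[1].

P[0] = 0x88, P[1] = 0x14, P[2] = 0x92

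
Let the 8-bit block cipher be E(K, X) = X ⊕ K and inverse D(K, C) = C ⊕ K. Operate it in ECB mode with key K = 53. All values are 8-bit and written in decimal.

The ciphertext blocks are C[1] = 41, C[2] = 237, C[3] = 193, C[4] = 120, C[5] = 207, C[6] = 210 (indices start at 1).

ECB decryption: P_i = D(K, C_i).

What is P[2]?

P[2]: D(K, 237) = 216.

P[2] = 216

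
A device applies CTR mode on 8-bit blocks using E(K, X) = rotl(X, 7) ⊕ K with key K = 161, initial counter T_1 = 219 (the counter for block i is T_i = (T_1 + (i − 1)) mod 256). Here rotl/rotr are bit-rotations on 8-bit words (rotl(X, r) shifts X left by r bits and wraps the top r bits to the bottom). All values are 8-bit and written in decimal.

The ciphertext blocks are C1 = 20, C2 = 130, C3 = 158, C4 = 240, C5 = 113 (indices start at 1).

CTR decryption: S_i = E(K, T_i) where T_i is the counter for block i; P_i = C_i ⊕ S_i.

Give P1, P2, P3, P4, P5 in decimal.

P1 = 88, P2 = 77, P3 = 209, P4 = 62, P5 = 63

P1: T = 219, S = E(K, T) = 76; 20 ⊕ 76 = 88.
P2: T = 220, S = E(K, T) = 207; 130 ⊕ 207 = 77.
P3: T = 221, S = E(K, T) = 79; 158 ⊕ 79 = 209.
P4: T = 222, S = E(K, T) = 206; 240 ⊕ 206 = 62.
P5: T = 223, S = E(K, T) = 78; 113 ⊕ 78 = 63.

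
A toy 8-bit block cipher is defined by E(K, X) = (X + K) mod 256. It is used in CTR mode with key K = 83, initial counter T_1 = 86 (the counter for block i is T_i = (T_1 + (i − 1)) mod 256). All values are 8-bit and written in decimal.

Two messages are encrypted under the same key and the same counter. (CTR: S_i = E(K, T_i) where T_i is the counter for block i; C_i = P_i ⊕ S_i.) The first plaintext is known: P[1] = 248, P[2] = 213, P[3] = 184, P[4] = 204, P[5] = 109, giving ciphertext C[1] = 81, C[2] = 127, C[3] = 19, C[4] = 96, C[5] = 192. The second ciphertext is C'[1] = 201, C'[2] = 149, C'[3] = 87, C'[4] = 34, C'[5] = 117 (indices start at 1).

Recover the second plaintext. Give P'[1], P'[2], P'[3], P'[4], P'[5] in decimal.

In CTR with a reused counter, both messages share the same keystream S_i, so C_i ⊕ C'_i = P_i ⊕ P'_i and thus P'_i = P_i ⊕ C_i ⊕ C'_i.
P'[1]: 248 ⊕ 81 ⊕ 201 = 96.
P'[2]: 213 ⊕ 127 ⊕ 149 = 63.
P'[3]: 184 ⊕ 19 ⊕ 87 = 252.
P'[4]: 204 ⊕ 96 ⊕ 34 = 142.
P'[5]: 109 ⊕ 192 ⊕ 117 = 216.

P'[1] = 96, P'[2] = 63, P'[3] = 252, P'[4] = 142, P'[5] = 216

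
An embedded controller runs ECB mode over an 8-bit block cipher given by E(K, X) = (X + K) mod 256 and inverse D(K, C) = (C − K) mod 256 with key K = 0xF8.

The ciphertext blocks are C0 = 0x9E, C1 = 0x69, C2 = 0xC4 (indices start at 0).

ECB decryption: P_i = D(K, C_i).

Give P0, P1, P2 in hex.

P0 = 0xA6, P1 = 0x71, P2 = 0xCC

P0: D(K, 0x9E) = 0xA6.
P1: D(K, 0x69) = 0x71.
P2: D(K, 0xC4) = 0xCC.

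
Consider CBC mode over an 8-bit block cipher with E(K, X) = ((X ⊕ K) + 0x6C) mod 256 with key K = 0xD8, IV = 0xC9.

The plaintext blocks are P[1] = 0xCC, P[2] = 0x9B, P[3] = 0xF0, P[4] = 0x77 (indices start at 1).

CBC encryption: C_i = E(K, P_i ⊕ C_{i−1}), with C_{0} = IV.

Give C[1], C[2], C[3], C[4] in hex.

C[1]: P[1] ⊕ 0xC9 = 0x05; E(K, 0x05) = 0x49.
C[2]: P[2] ⊕ 0x49 = 0xD2; E(K, 0xD2) = 0x76.
C[3]: P[3] ⊕ 0x76 = 0x86; E(K, 0x86) = 0xCA.
C[4]: P[4] ⊕ 0xCA = 0xBD; E(K, 0xBD) = 0xD1.

C[1] = 0x49, C[2] = 0x76, C[3] = 0xCA, C[4] = 0xD1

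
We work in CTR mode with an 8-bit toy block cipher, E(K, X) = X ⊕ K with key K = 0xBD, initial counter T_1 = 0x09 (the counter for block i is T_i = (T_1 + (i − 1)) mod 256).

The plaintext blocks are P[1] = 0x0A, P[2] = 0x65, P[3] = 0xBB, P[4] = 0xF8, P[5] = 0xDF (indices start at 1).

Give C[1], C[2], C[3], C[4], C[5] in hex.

CTR encryption: S_i = E(K, T_i) where T_i is the counter for block i; C_i = P_i ⊕ S_i.
C[1]: T = 0x09, S = E(K, T) = 0xB4; 0x0A ⊕ 0xB4 = 0xBE.
C[2]: T = 0x0A, S = E(K, T) = 0xB7; 0x65 ⊕ 0xB7 = 0xD2.
C[3]: T = 0x0B, S = E(K, T) = 0xB6; 0xBB ⊕ 0xB6 = 0x0D.
C[4]: T = 0x0C, S = E(K, T) = 0xB1; 0xF8 ⊕ 0xB1 = 0x49.
C[5]: T = 0x0D, S = E(K, T) = 0xB0; 0xDF ⊕ 0xB0 = 0x6F.

C[1] = 0xBE, C[2] = 0xD2, C[3] = 0x0D, C[4] = 0x49, C[5] = 0x6F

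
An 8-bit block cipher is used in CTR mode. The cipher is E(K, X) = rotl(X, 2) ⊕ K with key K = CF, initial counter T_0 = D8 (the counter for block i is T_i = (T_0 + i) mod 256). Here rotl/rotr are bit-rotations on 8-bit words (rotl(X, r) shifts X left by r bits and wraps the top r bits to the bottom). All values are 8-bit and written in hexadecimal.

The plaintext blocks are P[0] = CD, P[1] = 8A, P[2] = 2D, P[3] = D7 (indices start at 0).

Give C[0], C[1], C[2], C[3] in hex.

CTR encryption: S_i = E(K, T_i) where T_i is the counter for block i; C_i = P_i ⊕ S_i.
C[0]: T = D8, S = E(K, T) = AC; CD ⊕ AC = 61.
C[1]: T = D9, S = E(K, T) = A8; 8A ⊕ A8 = 22.
C[2]: T = DA, S = E(K, T) = A4; 2D ⊕ A4 = 89.
C[3]: T = DB, S = E(K, T) = A0; D7 ⊕ A0 = 77.

C[0] = 61, C[1] = 22, C[2] = 89, C[3] = 77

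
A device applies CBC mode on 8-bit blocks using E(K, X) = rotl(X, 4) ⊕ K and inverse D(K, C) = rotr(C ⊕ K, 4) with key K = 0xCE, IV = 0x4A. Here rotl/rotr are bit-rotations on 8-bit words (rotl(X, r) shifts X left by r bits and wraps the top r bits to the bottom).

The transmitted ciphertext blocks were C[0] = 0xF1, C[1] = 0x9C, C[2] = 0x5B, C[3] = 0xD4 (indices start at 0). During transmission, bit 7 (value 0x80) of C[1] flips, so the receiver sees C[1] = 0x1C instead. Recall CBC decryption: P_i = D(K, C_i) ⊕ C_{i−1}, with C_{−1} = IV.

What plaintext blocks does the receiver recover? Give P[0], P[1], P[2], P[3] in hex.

P[0] = 0xB9, P[1] = 0xDC, P[2] = 0x45, P[3] = 0xFA

Only C[1] changed, to 0x1C. In CBC, a change in C_i garbles P_i and flips the same bit in P_{i+1}. Decrypting the received ciphertext:
P[0]: D(K, 0xF1) = 0xF3; 0xF3 ⊕ 0x4A = 0xB9.
P[1]: D(K, 0x1C) = 0x2D; 0x2D ⊕ 0xF1 = 0xDC.
P[2]: D(K, 0x5B) = 0x59; 0x59 ⊕ 0x1C = 0x45.
P[3]: D(K, 0xD4) = 0xA1; 0xA1 ⊕ 0x5B = 0xFA.
Blocks that differ from the original plaintext: P[1], P[2].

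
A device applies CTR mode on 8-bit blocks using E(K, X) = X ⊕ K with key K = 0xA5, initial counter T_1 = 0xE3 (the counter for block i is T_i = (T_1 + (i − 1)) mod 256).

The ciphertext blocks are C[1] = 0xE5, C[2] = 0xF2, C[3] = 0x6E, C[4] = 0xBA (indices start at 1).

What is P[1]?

CTR decryption: S_i = E(K, T_i) where T_i is the counter for block i; P_i = C_i ⊕ S_i.
P[1]: T = 0xE3, S = E(K, T) = 0x46; 0xE5 ⊕ 0x46 = 0xA3.

P[1] = 0xA3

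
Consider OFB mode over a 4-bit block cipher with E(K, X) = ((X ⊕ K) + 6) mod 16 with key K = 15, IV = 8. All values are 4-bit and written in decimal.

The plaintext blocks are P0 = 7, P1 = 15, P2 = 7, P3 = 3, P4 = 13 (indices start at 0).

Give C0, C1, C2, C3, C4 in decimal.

C0 = 10, C1 = 7, C2 = 10, C3 = 11, C4 = 0

OFB encryption: S_i = E(K, S_{i−1}) with S_{−1} = IV; C_i = P_i ⊕ S_i.
C0: S = E(K, 8) = 13; 7 ⊕ 13 = 10.
C1: S = E(K, 13) = 8; 15 ⊕ 8 = 7.
C2: S = E(K, 8) = 13; 7 ⊕ 13 = 10.
C3: S = E(K, 13) = 8; 3 ⊕ 8 = 11.
C4: S = E(K, 8) = 13; 13 ⊕ 13 = 0.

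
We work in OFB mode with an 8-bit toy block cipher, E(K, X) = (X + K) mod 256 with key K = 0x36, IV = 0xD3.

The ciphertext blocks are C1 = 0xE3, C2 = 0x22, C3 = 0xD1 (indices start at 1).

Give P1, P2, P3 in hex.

P1 = 0xEA, P2 = 0x1D, P3 = 0xA4

OFB decryption: S_i = E(K, S_{i−1}) with S_{0} = IV; P_i = C_i ⊕ S_i.
P1: S = E(K, 0xD3) = 0x09; 0xE3 ⊕ 0x09 = 0xEA.
P2: S = E(K, 0x09) = 0x3F; 0x22 ⊕ 0x3F = 0x1D.
P3: S = E(K, 0x3F) = 0x75; 0xD1 ⊕ 0x75 = 0xA4.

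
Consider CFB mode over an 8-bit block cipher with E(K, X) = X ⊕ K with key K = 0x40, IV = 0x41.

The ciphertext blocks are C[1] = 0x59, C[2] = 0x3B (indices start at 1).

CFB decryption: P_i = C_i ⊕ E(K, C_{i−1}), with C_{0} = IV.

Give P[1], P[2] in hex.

P[1]: E(K, 0x41) = 0x01; 0x59 ⊕ 0x01 = 0x58.
P[2]: E(K, 0x59) = 0x19; 0x3B ⊕ 0x19 = 0x22.

P[1] = 0x58, P[2] = 0x22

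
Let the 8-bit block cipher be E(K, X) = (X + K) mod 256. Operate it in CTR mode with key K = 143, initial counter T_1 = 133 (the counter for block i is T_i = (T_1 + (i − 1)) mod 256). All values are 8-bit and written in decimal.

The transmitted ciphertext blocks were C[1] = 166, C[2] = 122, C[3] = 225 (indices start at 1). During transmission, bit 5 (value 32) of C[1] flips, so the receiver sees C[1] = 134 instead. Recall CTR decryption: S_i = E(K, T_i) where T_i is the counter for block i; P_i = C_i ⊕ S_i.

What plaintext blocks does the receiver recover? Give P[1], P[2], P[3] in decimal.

Only C[1] changed, to 134. In CTR, a change in C_i flips the same bit in P_i only; the keystream is unaffected. Decrypting the received ciphertext:
P[1]: T = 133, S = E(K, T) = 20; 134 ⊕ 20 = 146.
P[2]: T = 134, S = E(K, T) = 21; 122 ⊕ 21 = 111.
P[3]: T = 135, S = E(K, T) = 22; 225 ⊕ 22 = 247.
Blocks that differ from the original plaintext: P[1].

P[1] = 146, P[2] = 111, P[3] = 247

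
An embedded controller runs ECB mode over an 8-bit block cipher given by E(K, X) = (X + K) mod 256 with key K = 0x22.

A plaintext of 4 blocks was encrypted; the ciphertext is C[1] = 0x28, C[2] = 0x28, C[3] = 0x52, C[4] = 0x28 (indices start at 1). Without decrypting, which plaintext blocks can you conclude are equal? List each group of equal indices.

P[1] = P[2] = P[4]

ECB encrypts each block independently with the same key, so equal ciphertext blocks imply equal plaintext blocks.
C[1] = C[2] = C[4] = 0x28, so P[1] = P[2] = P[4].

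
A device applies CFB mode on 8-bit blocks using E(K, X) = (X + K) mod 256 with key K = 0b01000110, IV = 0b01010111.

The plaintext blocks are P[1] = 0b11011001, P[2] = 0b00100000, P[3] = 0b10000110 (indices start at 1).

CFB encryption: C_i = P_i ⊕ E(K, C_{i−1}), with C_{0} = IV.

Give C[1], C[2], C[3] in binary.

C[1]: E(K, 0b01010111) = 0b10011101; 0b11011001 ⊕ 0b10011101 = 0b01000100.
C[2]: E(K, 0b01000100) = 0b10001010; 0b00100000 ⊕ 0b10001010 = 0b10101010.
C[3]: E(K, 0b10101010) = 0b11110000; 0b10000110 ⊕ 0b11110000 = 0b01110110.

C[1] = 0b01000100, C[2] = 0b10101010, C[3] = 0b01110110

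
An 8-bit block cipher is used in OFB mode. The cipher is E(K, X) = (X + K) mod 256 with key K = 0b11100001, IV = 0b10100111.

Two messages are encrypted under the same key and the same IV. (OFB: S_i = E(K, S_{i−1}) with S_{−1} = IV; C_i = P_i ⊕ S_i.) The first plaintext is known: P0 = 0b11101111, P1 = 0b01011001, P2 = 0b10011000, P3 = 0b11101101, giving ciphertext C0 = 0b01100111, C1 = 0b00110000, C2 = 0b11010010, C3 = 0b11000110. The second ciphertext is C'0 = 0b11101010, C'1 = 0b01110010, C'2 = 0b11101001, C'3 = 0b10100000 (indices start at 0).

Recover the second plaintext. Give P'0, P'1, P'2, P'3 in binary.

P'0 = 0b01100010, P'1 = 0b00011011, P'2 = 0b10100011, P'3 = 0b10001011

In OFB with a reused IV, both messages share the same keystream S_i, so C_i ⊕ C'_i = P_i ⊕ P'_i and thus P'_i = P_i ⊕ C_i ⊕ C'_i.
P'0: 0b11101111 ⊕ 0b01100111 ⊕ 0b11101010 = 0b01100010.
P'1: 0b01011001 ⊕ 0b00110000 ⊕ 0b01110010 = 0b00011011.
P'2: 0b10011000 ⊕ 0b11010010 ⊕ 0b11101001 = 0b10100011.
P'3: 0b11101101 ⊕ 0b11000110 ⊕ 0b10100000 = 0b10001011.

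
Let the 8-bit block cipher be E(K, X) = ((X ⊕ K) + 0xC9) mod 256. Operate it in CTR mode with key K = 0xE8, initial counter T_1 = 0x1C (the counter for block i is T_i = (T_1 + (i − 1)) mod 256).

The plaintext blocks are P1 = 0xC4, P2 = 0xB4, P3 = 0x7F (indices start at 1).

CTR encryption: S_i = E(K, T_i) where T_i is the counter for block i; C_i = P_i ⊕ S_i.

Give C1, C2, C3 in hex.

C1 = 0x79, C2 = 0x0A, C3 = 0xC0

C1: T = 0x1C, S = E(K, T) = 0xBD; 0xC4 ⊕ 0xBD = 0x79.
C2: T = 0x1D, S = E(K, T) = 0xBE; 0xB4 ⊕ 0xBE = 0x0A.
C3: T = 0x1E, S = E(K, T) = 0xBF; 0x7F ⊕ 0xBF = 0xC0.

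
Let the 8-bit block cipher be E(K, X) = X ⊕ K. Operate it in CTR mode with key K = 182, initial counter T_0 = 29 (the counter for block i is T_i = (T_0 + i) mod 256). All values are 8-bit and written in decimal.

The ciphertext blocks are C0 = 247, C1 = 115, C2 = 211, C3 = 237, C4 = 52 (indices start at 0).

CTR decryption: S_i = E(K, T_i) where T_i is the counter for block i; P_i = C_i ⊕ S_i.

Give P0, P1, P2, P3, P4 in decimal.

P0: T = 29, S = E(K, T) = 171; 247 ⊕ 171 = 92.
P1: T = 30, S = E(K, T) = 168; 115 ⊕ 168 = 219.
P2: T = 31, S = E(K, T) = 169; 211 ⊕ 169 = 122.
P3: T = 32, S = E(K, T) = 150; 237 ⊕ 150 = 123.
P4: T = 33, S = E(K, T) = 151; 52 ⊕ 151 = 163.

P0 = 92, P1 = 219, P2 = 122, P3 = 123, P4 = 163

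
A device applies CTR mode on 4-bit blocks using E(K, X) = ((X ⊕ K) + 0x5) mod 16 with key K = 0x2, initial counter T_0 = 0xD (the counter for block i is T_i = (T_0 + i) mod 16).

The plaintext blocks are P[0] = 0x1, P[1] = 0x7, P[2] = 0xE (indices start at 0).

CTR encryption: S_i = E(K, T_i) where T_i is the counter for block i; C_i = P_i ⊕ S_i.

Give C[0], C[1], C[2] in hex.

C[0]: T = 0xD, S = E(K, T) = 0x4; 0x1 ⊕ 0x4 = 0x5.
C[1]: T = 0xE, S = E(K, T) = 0x1; 0x7 ⊕ 0x1 = 0x6.
C[2]: T = 0xF, S = E(K, T) = 0x2; 0xE ⊕ 0x2 = 0xC.

C[0] = 0x5, C[1] = 0x6, C[2] = 0xC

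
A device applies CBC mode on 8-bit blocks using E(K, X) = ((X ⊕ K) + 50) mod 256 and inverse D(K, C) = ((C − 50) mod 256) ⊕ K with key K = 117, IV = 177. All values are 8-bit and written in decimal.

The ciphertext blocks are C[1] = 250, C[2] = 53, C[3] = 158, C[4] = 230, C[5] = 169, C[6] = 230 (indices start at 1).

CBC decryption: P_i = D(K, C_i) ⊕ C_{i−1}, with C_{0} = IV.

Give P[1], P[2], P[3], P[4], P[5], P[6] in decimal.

P[1]: D(K, 250) = 189; 189 ⊕ 177 = 12.
P[2]: D(K, 53) = 118; 118 ⊕ 250 = 140.
P[3]: D(K, 158) = 25; 25 ⊕ 53 = 44.
P[4]: D(K, 230) = 193; 193 ⊕ 158 = 95.
P[5]: D(K, 169) = 2; 2 ⊕ 230 = 228.
P[6]: D(K, 230) = 193; 193 ⊕ 169 = 104.

P[1] = 12, P[2] = 140, P[3] = 44, P[4] = 95, P[5] = 228, P[6] = 104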